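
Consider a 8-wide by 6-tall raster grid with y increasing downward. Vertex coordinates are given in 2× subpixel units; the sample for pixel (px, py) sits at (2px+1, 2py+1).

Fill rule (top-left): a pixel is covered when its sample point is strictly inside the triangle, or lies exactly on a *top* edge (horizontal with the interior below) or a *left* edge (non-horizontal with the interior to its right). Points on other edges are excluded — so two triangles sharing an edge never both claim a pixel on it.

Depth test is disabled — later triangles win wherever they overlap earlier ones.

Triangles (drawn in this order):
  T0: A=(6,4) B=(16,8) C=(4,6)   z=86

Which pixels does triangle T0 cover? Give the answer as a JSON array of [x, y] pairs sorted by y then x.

T0:
  2·area = 28
  edge (6, 4)→(16, 8): d=(10,4) right/bottom  bias=-1
  edge (16, 8)→(4, 6): d=(-12,-2) top-left  bias=+0
  edge (4, 6)→(6, 4): d=(2,-2) top-left  bias=+0
    (4,0)@(9, 1): e=[-42,70,0] → ·  [on edge]
    (3,1)@(7, 3): e=[-14,42,0] → ·  [on edge]
    (2,2)@(5, 5): e=[14,14,0] → █  [on edge]
    (3,2)@(7, 5): e=[6,18,4] → █
    (4,2)@(9, 5): e=[-2,22,8] → ·
    (1,3)@(3, 7): e=[42,-14,0] → ·  [on edge]
    (2,3)@(5, 7): e=[34,-10,4] → ·
    (3,3)@(7, 7): e=[26,-6,8] → ·
    (5,3)@(11, 7): e=[10,2,16] → █
    (6,3)@(13, 7): e=[2,6,20] → █
    (7,3)@(15, 7): e=[-6,10,24] → ·
    (0,4)@(1, 9): e=[70,-42,0] → ·  [on edge]
  covered (4 px):
    · · · · · · · ·
    · · · · · · · ·
    · · █ █ · · · ·
    · · · · · █ █ ·
    · · · · · · · ·
    · · · · · · · ·

Result: [[2,2],[3,2],[5,3],[6,3]]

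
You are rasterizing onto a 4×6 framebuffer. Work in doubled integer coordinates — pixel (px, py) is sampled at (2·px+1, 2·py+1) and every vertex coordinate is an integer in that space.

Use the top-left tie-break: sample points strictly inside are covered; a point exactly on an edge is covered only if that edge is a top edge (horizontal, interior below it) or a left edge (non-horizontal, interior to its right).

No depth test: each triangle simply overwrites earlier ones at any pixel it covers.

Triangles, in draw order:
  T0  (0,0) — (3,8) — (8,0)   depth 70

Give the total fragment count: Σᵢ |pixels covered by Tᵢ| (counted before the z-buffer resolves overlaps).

T0:
  2·area = 64  (B↔C swapped to make it positive)
  edge (0, 0)→(8, 0): d=(8,0) top-left  bias=+0
  edge (8, 0)→(3, 8): d=(-5,8) right/bottom  bias=-1
  edge (3, 8)→(0, 0): d=(-3,-8) top-left  bias=+0
    (0,0)@(1, 1): e=[8,51,5] → █
    (1,0)@(3, 1): e=[8,35,21] → █
    (2,0)@(5, 1): e=[8,19,37] → █
    (3,0)@(7, 1): e=[8,3,53] → █
    (0,1)@(1, 3): e=[24,41,-1] → ·
    (1,1)@(3, 3): e=[24,25,15] → █
    (3,1)@(7, 3): e=[24,-7,47] → ·
    (1,2)@(3, 5): e=[40,15,9] → █
    (2,2)@(5, 5): e=[40,-1,25] → ·
    (1,3)@(3, 7): e=[56,5,3] → █
    (2,3)@(5, 7): e=[56,-11,19] → ·
    (1,4)@(3, 9): e=[72,-5,-3] → ·
  covered (8 px):
    █ █ █ █
    · █ █ ·
    · █ · ·
    · █ · ·
    · · · ·
    · · · ·

Result: 8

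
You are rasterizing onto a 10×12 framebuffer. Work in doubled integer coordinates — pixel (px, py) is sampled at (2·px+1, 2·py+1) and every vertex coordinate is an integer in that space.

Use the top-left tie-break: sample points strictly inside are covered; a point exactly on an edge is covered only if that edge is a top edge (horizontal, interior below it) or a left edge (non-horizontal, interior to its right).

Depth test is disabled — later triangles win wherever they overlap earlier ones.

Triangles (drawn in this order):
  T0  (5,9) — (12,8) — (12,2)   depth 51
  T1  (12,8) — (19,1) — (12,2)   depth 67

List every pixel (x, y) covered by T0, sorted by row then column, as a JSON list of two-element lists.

T0:
  2·area = 42  (B↔C swapped to make it positive)
  edge (5, 9)→(12, 2): d=(7,-7) top-left  bias=+0
  edge (12, 2)→(12, 8): d=(0,6) right/bottom  bias=-1
  edge (12, 8)→(5, 9): d=(-7,1) right/bottom  bias=-1
    (6,0)@(13, 1): e=[0,-6,48] → .  [on edge]
    (5,1)@(11, 3): e=[0,6,36] → X  [on edge]
    (6,1)@(13, 3): e=[14,-6,34] → .
    (4,2)@(9, 5): e=[0,18,24] → X  [on edge]
    (6,2)@(13, 5): e=[28,-6,20] → .
    (3,3)@(7, 7): e=[0,30,12] → X  [on edge]
    (6,3)@(13, 7): e=[42,-6,6] → .
    (9,3)@(19, 7): e=[84,-42,0] → .  [on edge]
    (2,4)@(5, 9): e=[0,42,0] → .  [on edge]
    (3,4)@(7, 9): e=[14,30,-2] → .
    (4,4)@(9, 9): e=[28,18,-4] → .
    (5,4)@(11, 9): e=[42,6,-6] → .
    (1,5)@(3, 11): e=[0,54,-12] → .  [on edge]
    (0,6)@(1, 13): e=[0,66,-24] → .  [on edge]
  covered (6 px):
    . . . . . . . . . .
    . . . . . X . . . .
    . . . . X X . . . .
    . . . X X X . . . .
    . . . . . . . . . .
    . . . . . . . . . .
    . . . . . . . . . .
    . . . . . . . . . .
    . . . . . . . . . .
    . . . . . . . . . .
    . . . . . . . . . .
    . . . . . . . . . .
T1:
  2·area = 42  (B↔C swapped to make it positive)
  edge (12, 8)→(12, 2): d=(0,-6) top-left  bias=+0
  edge (12, 2)→(19, 1): d=(7,-1) top-left  bias=+0
  edge (19, 1)→(12, 8): d=(-7,7) right/bottom  bias=-1
    (9,0)@(19, 1): e=[42,0,0] → .  [on edge]
    (2,1)@(5, 3): e=[-42,0,84] → .  [on edge]
    (6,1)@(13, 3): e=[6,8,28] → X
    (7,1)@(15, 3): e=[18,10,14] → X
    (8,1)@(17, 3): e=[30,12,0] → .  [on edge]
    (6,2)@(13, 5): e=[6,22,14] → X
    (7,2)@(15, 5): e=[18,24,0] → .  [on edge]
    (6,3)@(13, 7): e=[6,36,0] → .  [on edge]
    (5,4)@(11, 9): e=[-6,48,0] → .  [on edge]
    (4,5)@(9, 11): e=[-18,60,0] → .  [on edge]
    (3,6)@(7, 13): e=[-30,72,0] → .  [on edge]
    (2,7)@(5, 15): e=[-42,84,0] → .  [on edge]
    (1,8)@(3, 17): e=[-54,96,0] → .  [on edge]
    (0,9)@(1, 19): e=[-66,108,0] → .  [on edge]
  covered (3 px):
    . . . . . . . . . .
    . . . . . . X X . .
    . . . . . . X . . .
    . . . . . . . . . .
    . . . . . . . . . .
    . . . . . . . . . .
    . . . . . . . . . .
    . . . . . . . . . .
    . . . . . . . . . .
    . . . . . . . . . .
    . . . . . . . . . .
    . . . . . . . . . .

Final: [[5,1],[4,2],[5,2],[3,3],[4,3],[5,3]]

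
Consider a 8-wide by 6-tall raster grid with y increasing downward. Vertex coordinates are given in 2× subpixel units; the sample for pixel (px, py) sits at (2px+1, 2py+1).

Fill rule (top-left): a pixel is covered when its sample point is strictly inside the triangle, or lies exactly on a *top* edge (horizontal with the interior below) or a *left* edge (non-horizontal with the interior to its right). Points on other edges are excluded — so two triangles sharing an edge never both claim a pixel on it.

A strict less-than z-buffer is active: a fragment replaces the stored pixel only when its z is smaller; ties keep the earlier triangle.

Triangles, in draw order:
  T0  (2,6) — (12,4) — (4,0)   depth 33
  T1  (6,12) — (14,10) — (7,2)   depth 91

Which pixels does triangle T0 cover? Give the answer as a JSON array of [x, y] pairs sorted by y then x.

T0:
  2·area = 56  (B↔C swapped to make it positive)
  edge (2, 6)→(4, 0): d=(2,-6) top-left  bias=+0
  edge (4, 0)→(12, 4): d=(8,4) right/bottom  bias=-1
  edge (12, 4)→(2, 6): d=(-10,2) right/bottom  bias=-1
    (2,0)@(5, 1): e=[8,4,44] → X
    (3,0)@(7, 1): e=[20,-4,40] → .
    (1,1)@(3, 3): e=[0,28,28] → X  [on edge]
    (3,1)@(7, 3): e=[24,12,20] → X
    (4,1)@(9, 3): e=[36,4,16] → X
    (5,1)@(11, 3): e=[48,-4,12] → .
    (1,2)@(3, 5): e=[4,44,8] → X
    (3,2)@(7, 5): e=[28,28,0] → .  [on edge]
    (4,2)@(9, 5): e=[40,20,-4] → .
    (1,3)@(3, 7): e=[8,60,-12] → .
    (2,3)@(5, 7): e=[20,52,-16] → .
    (0,4)@(1, 9): e=[0,84,-28] → .  [on edge]
  covered (7 px):
    . . X . . . . .
    . X X X X . . .
    . X X . . . . .
    . . . . . . . .
    . . . . . . . .
    . . . . . . . .
T1:
  2·area = 78  (B↔C swapped to make it positive)
  edge (6, 12)→(7, 2): d=(1,-10) top-left  bias=+0
  edge (7, 2)→(14, 10): d=(7,8) right/bottom  bias=-1
  edge (14, 10)→(6, 12): d=(-8,2) right/bottom  bias=-1
    (3,1)@(7, 3): e=[1,7,70] → X
    (4,1)@(9, 3): e=[21,-9,66] → .
    (3,2)@(7, 5): e=[3,21,54] → X
    (4,2)@(9, 5): e=[23,5,50] → X
    (5,2)@(11, 5): e=[43,-11,46] → .
    (3,3)@(7, 7): e=[5,35,38] → X
    (5,3)@(11, 7): e=[45,3,30] → X
    (6,3)@(13, 7): e=[65,-13,26] → .
    (3,4)@(7, 9): e=[7,49,22] → X
    (6,4)@(13, 9): e=[67,1,10] → X
    (7,4)@(15, 9): e=[87,-15,6] → .
    (3,5)@(7, 11): e=[9,63,6] → X
  covered (12 px):
    . . . . . . . .
    . . . X . . . .
    . . . X X . . .
    . . . X X X . .
    . . . X X X X .
    . . . X X . . .

Final: [[2,0],[1,1],[2,1],[3,1],[4,1],[1,2],[2,2]]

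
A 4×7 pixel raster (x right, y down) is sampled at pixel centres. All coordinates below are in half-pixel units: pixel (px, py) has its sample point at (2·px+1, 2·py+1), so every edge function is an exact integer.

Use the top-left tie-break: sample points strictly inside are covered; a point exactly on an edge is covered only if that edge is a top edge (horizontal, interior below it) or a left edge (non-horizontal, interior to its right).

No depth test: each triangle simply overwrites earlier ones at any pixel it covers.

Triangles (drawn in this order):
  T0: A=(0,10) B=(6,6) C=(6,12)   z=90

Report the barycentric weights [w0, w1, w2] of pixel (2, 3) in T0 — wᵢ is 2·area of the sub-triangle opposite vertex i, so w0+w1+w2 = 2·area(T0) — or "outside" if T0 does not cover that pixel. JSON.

T0:
  2·area = 36
  edge (0, 10)→(6, 6): d=(6,-4) top-left  bias=+0
  edge (6, 6)→(6, 12): d=(0,6) right/bottom  bias=-1
  edge (6, 12)→(0, 10): d=(-6,-2) top-left  bias=+0
    (2,3)@(5, 7): e=[2,6,28] → #
    (3,3)@(7, 7): e=[10,-6,32] → ·
    (1,4)@(3, 9): e=[6,18,12] → #
    (3,4)@(7, 9): e=[22,-6,20] → ·
    (1,5)@(3, 11): e=[18,18,0] → #  [on edge]
    (3,5)@(7, 11): e=[34,-6,8] → ·
    (1,6)@(3, 13): e=[30,18,-12] → ·
    (2,6)@(5, 13): e=[38,6,-8] → ·
  covered (5 px):
    · · · ·
    · · · ·
    · · · ·
    · · # ·
    · # # ·
    · # # ·
    · · · ·

Answer: [6,28,2]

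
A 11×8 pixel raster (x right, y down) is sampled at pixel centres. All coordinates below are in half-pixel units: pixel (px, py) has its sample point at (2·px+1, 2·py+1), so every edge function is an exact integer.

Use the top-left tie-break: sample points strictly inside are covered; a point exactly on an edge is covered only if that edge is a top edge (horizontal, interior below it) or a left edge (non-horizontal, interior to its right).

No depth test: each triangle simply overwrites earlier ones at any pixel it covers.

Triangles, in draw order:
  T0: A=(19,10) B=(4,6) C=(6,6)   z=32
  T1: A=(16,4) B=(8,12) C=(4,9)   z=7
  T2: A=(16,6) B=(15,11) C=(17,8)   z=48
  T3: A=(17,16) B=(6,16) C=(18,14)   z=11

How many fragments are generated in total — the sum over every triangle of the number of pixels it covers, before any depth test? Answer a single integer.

T0:
  2·area = 8
  edge (19, 10)→(4, 6): d=(-15,-4) top-left  bias=+0
  edge (4, 6)→(6, 6): d=(2,0) top-left  bias=+0
  edge (6, 6)→(19, 10): d=(13,4) right/bottom  bias=-1
    (4,3)@(9, 7): e=[5,2,1] → X
    (5,3)@(11, 7): e=[13,2,-7] → .
    (4,4)@(9, 9): e=[-25,6,27] → .
  covered (1 px):
    . . . . . . . . . . .
    . . . . . . . . . . .
    . . . . . . . . . . .
    . . . . X . . . . . .
    . . . . . . . . . . .
    . . . . . . . . . . .
    . . . . . . . . . . .
    . . . . . . . . . . .
T1:
  2·area = 56
  edge (16, 4)→(8, 12): d=(-8,8) right/bottom  bias=-1
  edge (8, 12)→(4, 9): d=(-4,-3) top-left  bias=+0
  edge (4, 9)→(16, 4): d=(12,-5) top-left  bias=+0
    (9,0)@(19, 1): e=[0,77,-21] → .  [on edge]
    (8,1)@(17, 3): e=[0,63,-7] → .  [on edge]
    (7,2)@(15, 5): e=[0,49,7] → .  [on edge]
    (4,3)@(9, 7): e=[32,23,1] → X
    (5,3)@(11, 7): e=[16,29,11] → X
    (6,3)@(13, 7): e=[0,35,21] → .  [on edge]
    (2,4)@(5, 9): e=[48,3,5] → X
    (3,4)@(7, 9): e=[32,9,15] → X
    (5,4)@(11, 9): e=[0,21,35] → .  [on edge]
    (2,5)@(5, 11): e=[32,-5,29] → .
    (3,5)@(7, 11): e=[16,1,39] → X
    (4,5)@(9, 11): e=[0,7,49] → .  [on edge]
    (3,6)@(7, 13): e=[0,-7,63] → .  [on edge]
    (2,7)@(5, 15): e=[0,-21,77] → .  [on edge]
  covered (6 px):
    . . . . . . . . . . .
    . . . . . . . . . . .
    . . . . . . . . . . .
    . . . . X X . . . . .
    . . X X X . . . . . .
    . . . X . . . . . . .
    . . . . . . . . . . .
    . . . . . . . . . . .
T2:
  2·area = 7  (B↔C swapped to make it positive)
  edge (16, 6)→(17, 8): d=(1,2) right/bottom  bias=-1
  edge (17, 8)→(15, 11): d=(-2,3) right/bottom  bias=-1
  edge (15, 11)→(16, 6): d=(1,-5) top-left  bias=+0
    (8,0)@(17, 1): e=[-7,14,0] → .  [on edge]
    (9,2)@(19, 5): e=[-7,0,14] → .  [on edge]
    (7,5)@(15, 11): e=[7,0,0] → .  [on edge]
  covered (0 px):
    . . . . . . . . . . .
    . . . . . . . . . . .
    . . . . . . . . . . .
    . . . . . . . . . . .
    . . . . . . . . . . .
    . . . . . . . . . . .
    . . . . . . . . . . .
    . . . . . . . . . . .
T3:
  2·area = 22
  edge (17, 16)→(6, 16): d=(-11,0) right/bottom  bias=-1
  edge (6, 16)→(18, 14): d=(12,-2) top-left  bias=+0
  edge (18, 14)→(17, 16): d=(-1,2) right/bottom  bias=-1
    (6,7)@(13, 15): e=[11,2,9] → X
    (7,7)@(15, 15): e=[11,6,5] → X
    (8,7)@(17, 15): e=[11,10,1] → X
    (9,7)@(19, 15): e=[11,14,-3] → .
  covered (3 px):
    . . . . . . . . . . .
    . . . . . . . . . . .
    . . . . . . . . . . .
    . . . . . . . . . . .
    . . . . . . . . . . .
    . . . . . . . . . . .
    . . . . . . . . . . .
    . . . . . . X X X . .

Final: 10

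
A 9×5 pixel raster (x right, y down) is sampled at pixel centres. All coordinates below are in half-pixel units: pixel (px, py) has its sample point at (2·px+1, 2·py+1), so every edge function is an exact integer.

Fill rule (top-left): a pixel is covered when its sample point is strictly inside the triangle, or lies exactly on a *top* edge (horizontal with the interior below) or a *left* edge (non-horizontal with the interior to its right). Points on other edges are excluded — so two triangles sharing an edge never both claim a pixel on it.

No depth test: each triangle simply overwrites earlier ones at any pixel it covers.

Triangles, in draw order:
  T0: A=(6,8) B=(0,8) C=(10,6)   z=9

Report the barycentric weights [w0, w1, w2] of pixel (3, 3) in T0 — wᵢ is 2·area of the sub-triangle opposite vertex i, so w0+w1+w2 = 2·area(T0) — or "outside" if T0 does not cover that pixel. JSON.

T0:
  2·area = 12
  edge (6, 8)→(0, 8): d=(-6,0) right/bottom  bias=-1
  edge (0, 8)→(10, 6): d=(10,-2) top-left  bias=+0
  edge (10, 6)→(6, 8): d=(-4,2) right/bottom  bias=-1
    (7,2)@(15, 5): e=[18,0,-6] → ·  [on edge]
    (2,3)@(5, 7): e=[6,0,6] → #  [on edge]
    (3,3)@(7, 7): e=[6,4,2] → #
    (4,3)@(9, 7): e=[6,8,-2] → ·
    (2,4)@(5, 9): e=[-6,20,-2] → ·
    (3,4)@(7, 9): e=[-6,24,-6] → ·
  covered (2 px):
    · · · · · · · · ·
    · · · · · · · · ·
    · · · · · · · · ·
    · · # # · · · · ·
    · · · · · · · · ·

Answer: [4,2,6]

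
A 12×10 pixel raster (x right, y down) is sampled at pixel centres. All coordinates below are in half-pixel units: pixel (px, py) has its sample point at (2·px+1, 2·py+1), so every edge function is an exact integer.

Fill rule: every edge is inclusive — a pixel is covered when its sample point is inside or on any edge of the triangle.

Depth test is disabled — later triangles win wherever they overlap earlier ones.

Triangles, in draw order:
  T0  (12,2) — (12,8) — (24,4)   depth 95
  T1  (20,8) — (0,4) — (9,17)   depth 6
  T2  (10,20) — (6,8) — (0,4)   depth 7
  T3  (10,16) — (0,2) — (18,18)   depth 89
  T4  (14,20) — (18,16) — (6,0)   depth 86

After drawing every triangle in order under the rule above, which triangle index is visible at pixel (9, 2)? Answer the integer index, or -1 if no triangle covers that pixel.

T0:
  2·area = 72  (B↔C swapped to make it positive)
  edge (12, 2)→(24, 4): d=(12,2) inclusive
  edge (24, 4)→(12, 8): d=(-12,4) inclusive
  edge (12, 8)→(12, 2): d=(0,-6) inclusive
    (6,1)@(13, 3): e=[10,56,6] → #
    (7,1)@(15, 3): e=[6,48,18] → #
    (8,1)@(17, 3): e=[2,40,30] → #
    (9,1)@(19, 3): e=[-2,32,42] → ·
    (6,2)@(13, 5): e=[34,32,6] → #
    (9,2)@(19, 5): e=[22,8,42] → #
    (10,2)@(21, 5): e=[18,0,54] → #  [on edge]
    (11,2)@(23, 5): e=[14,-8,66] → ·
    (6,3)@(13, 7): e=[58,8,6] → #
    (7,3)@(15, 7): e=[54,0,18] → #  [on edge]
    (8,3)@(17, 7): e=[50,-8,30] → ·
    (9,3)@(19, 7): e=[46,-16,42] → ·
    (4,4)@(9, 9): e=[90,0,-18] → ·  [on edge]
    (1,5)@(3, 11): e=[126,0,-54] → ·  [on edge]
  covered (10 px):
    · · · · · · · · · · · ·
    · · · · · · # # # · · ·
    · · · · · · # # # # # ·
    · · · · · · # # · · · ·
    · · · · · · · · · · · ·
    · · · · · · · · · · · ·
    · · · · · · · · · · · ·
    · · · · · · · · · · · ·
    · · · · · · · · · · · ·
    · · · · · · · · · · · ·
T1:
  2·area = 224  (B↔C swapped to make it positive)
  edge (20, 8)→(9, 17): d=(-11,9) inclusive
  edge (9, 17)→(0, 4): d=(-9,-13) inclusive
  edge (0, 4)→(20, 8): d=(20,4) inclusive
    (0,2)@(1, 5): e=[204,4,16] → #
    (1,2)@(3, 5): e=[186,30,8] → #
    (2,2)@(5, 5): e=[168,56,0] → #  [on edge]
    (3,2)@(7, 5): e=[150,82,-8] → ·
    (0,3)@(1, 7): e=[182,-14,56] → ·
    (1,3)@(3, 7): e=[164,12,48] → #
    (3,3)@(7, 7): e=[128,64,32] → #
    (4,3)@(9, 7): e=[110,90,24] → #
    (5,3)@(11, 7): e=[92,116,16] → #
    (6,3)@(13, 7): e=[74,142,8] → #
    (7,3)@(15, 7): e=[56,168,0] → #  [on edge]
    (8,3)@(17, 7): e=[38,194,-8] → ·
    (4,8)@(9, 17): e=[0,0,224] → #  [on edge]
  covered (30 px):
    · · · · · · · · · · · ·
    · · · · · · · · · · · ·
    # # # · · · · · · · · ·
    · # # # # # # # · · · ·
    · · # # # # # # # · · ·
    · · # # # # # # · · · ·
    · · · # # # # · · · · ·
    · · · · # # · · · · · ·
    · · · · # · · · · · · ·
    · · · · · · · · · · · ·
T2:
  2·area = 56  (B↔C swapped to make it positive)
  edge (10, 20)→(0, 4): d=(-10,-16) inclusive
  edge (0, 4)→(6, 8): d=(6,4) inclusive
  edge (6, 8)→(10, 20): d=(4,12) inclusive
    (0,2)@(1, 5): e=[6,2,48] → #
    (1,2)@(3, 5): e=[38,-6,24] → ·
    (2,2)@(5, 5): e=[70,-14,0] → ·  [on edge]
    (0,3)@(1, 7): e=[-14,14,56] → ·
    (1,3)@(3, 7): e=[18,6,32] → #
    (2,3)@(5, 7): e=[50,-2,8] → ·
    (1,4)@(3, 9): e=[-2,18,40] → ·
    (2,4)@(5, 9): e=[30,10,16] → #
    (3,4)@(7, 9): e=[62,2,-8] → ·
    (2,5)@(5, 11): e=[10,22,24] → #
    (3,5)@(7, 11): e=[42,14,0] → #  [on edge]
    (4,5)@(9, 11): e=[74,6,-24] → ·
    (4,8)@(9, 17): e=[14,42,0] → #  [on edge]
  covered (8 px):
    · · · · · · · · · · · ·
    · · · · · · · · · · · ·
    # · · · · · · · · · · ·
    · # · · · · · · · · · ·
    · · # · · · · · · · · ·
    · · # # · · · · · · · ·
    · · · # · · · · · · · ·
    · · · # · · · · · · · ·
    · · · · # · · · · · · ·
    · · · · · · · · · · · ·
T3:
  2·area = 92
  edge (10, 16)→(0, 2): d=(-10,-14) inclusive
  edge (0, 2)→(18, 18): d=(18,16) inclusive
  edge (18, 18)→(10, 16): d=(-8,-2) inclusive
    (0,1)@(1, 3): e=[4,2,86] → #
    (1,1)@(3, 3): e=[32,-30,90] → ·
    (0,2)@(1, 5): e=[-16,38,70] → ·
    (1,2)@(3, 5): e=[12,6,74] → #
    (2,2)@(5, 5): e=[40,-26,78] → ·
    (1,3)@(3, 7): e=[-8,42,58] → ·
    (2,3)@(5, 7): e=[20,10,62] → #
    (3,3)@(7, 7): e=[48,-22,66] → ·
    (2,4)@(5, 9): e=[0,46,46] → #  [on edge]
    (3,4)@(7, 9): e=[28,14,50] → #
    (4,4)@(9, 9): e=[56,-18,54] → ·
    (2,5)@(5, 11): e=[-20,82,30] → ·
  covered (12 px):
    · · · · · · · · · · · ·
    # · · · · · · · · · · ·
    · # · · · · · · · · · ·
    · · # · · · · · · · · ·
    · · # # · · · · · · · ·
    · · · # # · · · · · · ·
    · · · · # # · · · · · ·
    · · · · · # # · · · · ·
    · · · · · · · # · · · ·
    · · · · · · · · · · · ·
T4:
  2·area = 112  (B↔C swapped to make it positive)
  edge (14, 20)→(6, 0): d=(-8,-20) inclusive
  edge (6, 0)→(18, 16): d=(12,16) inclusive
  edge (18, 16)→(14, 20): d=(-4,4) inclusive
    (4,2)@(9, 5): e=[20,12,80] → #
    (5,2)@(11, 5): e=[60,-20,72] → ·
    (4,3)@(9, 7): e=[4,36,72] → #
    (5,3)@(11, 7): e=[44,4,64] → #
    (6,3)@(13, 7): e=[84,-28,56] → ·
    (4,4)@(9, 9): e=[-12,60,64] → ·
    (5,4)@(11, 9): e=[28,28,56] → #
    (6,4)@(13, 9): e=[68,-4,48] → ·
    (5,5)@(11, 11): e=[12,52,48] → #
    (6,5)@(13, 11): e=[52,20,40] → #
    (7,5)@(15, 11): e=[92,-12,32] → ·
    (11,5)@(23, 11): e=[252,-140,0] → ·  [on edge]
    (10,6)@(21, 13): e=[196,-84,0] → ·  [on edge]
    (9,7)@(19, 15): e=[140,-28,0] → ·  [on edge]
    (8,8)@(17, 17): e=[84,28,0] → #  [on edge]
    (7,9)@(15, 19): e=[28,84,0] → #  [on edge]
  covered (15 px):
    · · · · · · · · · · · ·
    · · · · · · · · · · · ·
    · · · · # · · · · · · ·
    · · · · # # · · · · · ·
    · · · · · # · · · · · ·
    · · · · · # # · · · · ·
    · · · · · · # # · · · ·
    · · · · · · # # # · · ·
    · · · · · · # # # · · ·
    · · · · · · · # · · · ·

Z-buffer (winner per pixel, '.' = empty):
  . . . . . . . . . . . .
  3 . . . . . 0 0 0 . . .
  2 3 1 . 4 . 0 0 0 0 0 .
  . 2 3 1 4 4 1 1 . . . .
  . . 3 3 1 4 1 1 1 . . .
  . . 2 3 3 4 4 1 . . . .
  . . . 2 3 3 4 4 . . . .
  . . . 2 1 3 4 4 4 . . .
  . . . . 2 . 4 4 4 . . .
  . . . . . . . 4 . . . .

Final: 0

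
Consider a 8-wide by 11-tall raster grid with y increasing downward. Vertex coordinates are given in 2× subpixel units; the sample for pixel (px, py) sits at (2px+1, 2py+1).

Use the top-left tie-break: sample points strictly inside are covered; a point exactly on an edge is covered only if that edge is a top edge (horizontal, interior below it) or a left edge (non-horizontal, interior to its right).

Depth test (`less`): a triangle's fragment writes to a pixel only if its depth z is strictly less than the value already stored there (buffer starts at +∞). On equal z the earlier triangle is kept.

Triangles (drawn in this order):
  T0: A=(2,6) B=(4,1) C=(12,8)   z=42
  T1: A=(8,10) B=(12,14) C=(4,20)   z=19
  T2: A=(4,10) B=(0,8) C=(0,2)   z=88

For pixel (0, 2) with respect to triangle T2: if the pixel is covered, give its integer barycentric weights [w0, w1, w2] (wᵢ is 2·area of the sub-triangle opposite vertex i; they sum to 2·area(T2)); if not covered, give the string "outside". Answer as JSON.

T0:
  2·area = 54
  edge (2, 6)→(4, 1): d=(2,-5) top-left  bias=+0
  edge (4, 1)→(12, 8): d=(8,7) right/bottom  bias=-1
  edge (12, 8)→(2, 6): d=(-10,-2) top-left  bias=+0
    (2,1)@(5, 3): e=[9,9,36] → █
    (3,1)@(7, 3): e=[19,-5,40] → ·
    (1,2)@(3, 5): e=[3,39,12] → █
    (3,2)@(7, 5): e=[23,11,20] → █
    (4,2)@(9, 5): e=[33,-3,24] → ·
    (1,3)@(3, 7): e=[7,55,-8] → ·
    (2,3)@(5, 7): e=[17,41,-4] → ·
    (3,3)@(7, 7): e=[27,27,0] → █  [on edge]
    (4,3)@(9, 7): e=[37,13,4] → █
    (5,3)@(11, 7): e=[47,-1,8] → ·
    (3,4)@(7, 9): e=[31,43,-20] → ·
    (4,4)@(9, 9): e=[41,29,-16] → ·
  covered (6 px):
    · · · · · · · ·
    · · █ · · · · ·
    · █ █ █ · · · ·
    · · · █ █ · · ·
    · · · · · · · ·
    · · · · · · · ·
    · · · · · · · ·
    · · · · · · · ·
    · · · · · · · ·
    · · · · · · · ·
    · · · · · · · ·
T1:
  2·area = 56
  edge (8, 10)→(12, 14): d=(4,4) right/bottom  bias=-1
  edge (12, 14)→(4, 20): d=(-8,6) right/bottom  bias=-1
  edge (4, 20)→(8, 10): d=(4,-10) top-left  bias=+0
    (0,1)@(1, 3): e=[0,154,-98] → ·  [on edge]
    (1,2)@(3, 5): e=[0,126,-70] → ·  [on edge]
    (2,3)@(5, 7): e=[0,98,-42] → ·  [on edge]
    (3,4)@(7, 9): e=[0,70,-14] → ·  [on edge]
    (4,5)@(9, 11): e=[0,42,14] → ·  [on edge]
    (3,6)@(7, 13): e=[16,38,2] → █
    (4,6)@(9, 13): e=[8,26,22] → █
    (5,6)@(11, 13): e=[0,14,42] → ·  [on edge]
    (3,7)@(7, 15): e=[24,22,10] → █
    (5,7)@(11, 15): e=[8,-2,50] → ·
    (6,7)@(13, 15): e=[0,-14,70] → ·  [on edge]
    (3,8)@(7, 17): e=[32,6,18] → █
    (7,8)@(15, 17): e=[0,-42,98] → ·  [on edge]
  covered (6 px):
    · · · · · · · ·
    · · · · · · · ·
    · · · · · · · ·
    · · · · · · · ·
    · · · · · · · ·
    · · · · · · · ·
    · · · █ █ · · ·
    · · · █ █ · · ·
    · · · █ · · · ·
    · · █ · · · · ·
    · · · · · · · ·
T2:
  2·area = 24
  edge (4, 10)→(0, 8): d=(-4,-2) top-left  bias=+0
  edge (0, 8)→(0, 2): d=(0,-6) top-left  bias=+0
  edge (0, 2)→(4, 10): d=(4,8) right/bottom  bias=-1
    (0,2)@(1, 5): e=[14,6,4] → █
    (1,2)@(3, 5): e=[18,18,-12] → ·
    (0,3)@(1, 7): e=[6,6,12] → █
    (1,3)@(3, 7): e=[10,18,-4] → ·
    (0,4)@(1, 9): e=[-2,6,20] → ·
    (1,4)@(3, 9): e=[2,18,4] → █
    (2,4)@(5, 9): e=[6,30,-12] → ·
    (1,5)@(3, 11): e=[-6,18,12] → ·
  covered (3 px):
    · · · · · · · ·
    · · · · · · · ·
    █ · · · · · · ·
    █ · · · · · · ·
    · █ · · · · · ·
    · · · · · · · ·
    · · · · · · · ·
    · · · · · · · ·
    · · · · · · · ·
    · · · · · · · ·
    · · · · · · · ·

Final: [6,4,14]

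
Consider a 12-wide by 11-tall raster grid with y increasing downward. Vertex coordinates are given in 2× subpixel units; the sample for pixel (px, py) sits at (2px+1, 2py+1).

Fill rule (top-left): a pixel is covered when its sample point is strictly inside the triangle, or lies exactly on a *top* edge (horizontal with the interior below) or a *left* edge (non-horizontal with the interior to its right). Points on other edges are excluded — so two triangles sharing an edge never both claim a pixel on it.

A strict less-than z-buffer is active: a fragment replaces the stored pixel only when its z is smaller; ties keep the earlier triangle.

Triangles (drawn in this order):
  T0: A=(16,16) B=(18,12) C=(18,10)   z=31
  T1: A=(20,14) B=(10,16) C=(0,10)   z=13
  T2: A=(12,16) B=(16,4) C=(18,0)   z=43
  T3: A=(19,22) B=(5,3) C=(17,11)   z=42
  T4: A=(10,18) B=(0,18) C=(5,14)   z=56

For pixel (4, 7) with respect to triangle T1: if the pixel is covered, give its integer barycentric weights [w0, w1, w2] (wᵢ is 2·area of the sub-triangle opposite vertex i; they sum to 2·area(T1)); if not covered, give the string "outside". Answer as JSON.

T0:
  2·area = 4  (B↔C swapped to make it positive)
  edge (16, 16)→(18, 10): d=(2,-6) top-left  bias=+0
  edge (18, 10)→(18, 12): d=(0,2) right/bottom  bias=-1
  edge (18, 12)→(16, 16): d=(-2,4) right/bottom  bias=-1
    (10,0)@(21, 1): e=[0,-6,10] → .  [on edge]
    (9,3)@(19, 7): e=[0,-2,6] → .  [on edge]
    (8,6)@(17, 13): e=[0,2,2] → X  [on edge]
    (9,6)@(19, 13): e=[12,-2,-6] → .
    (8,7)@(17, 15): e=[4,2,-2] → .
    (7,9)@(15, 19): e=[0,6,-2] → .  [on edge]
  covered (1 px):
    . . . . . . . . . . . .
    . . . . . . . . . . . .
    . . . . . . . . . . . .
    . . . . . . . . . . . .
    . . . . . . . . . . . .
    . . . . . . . . . . . .
    . . . . . . . . X . . .
    . . . . . . . . . . . .
    . . . . . . . . . . . .
    . . . . . . . . . . . .
    . . . . . . . . . . . .
T1:
  2·area = 80
  edge (20, 14)→(10, 16): d=(-10,2) right/bottom  bias=-1
  edge (10, 16)→(0, 10): d=(-10,-6) top-left  bias=+0
  edge (0, 10)→(20, 14): d=(20,4) right/bottom  bias=-1
    (1,5)@(3, 11): e=[64,8,8] → X
    (2,5)@(5, 11): e=[60,20,0] → .  [on edge]
    (1,6)@(3, 13): e=[44,-12,48] → .
    (2,6)@(5, 13): e=[40,0,40] → X  [on edge]
    (3,6)@(7, 13): e=[36,12,32] → X
    (4,6)@(9, 13): e=[32,24,24] → X
    (5,6)@(11, 13): e=[28,36,16] → X
    (6,6)@(13, 13): e=[24,48,8] → X
    (7,6)@(15, 13): e=[20,60,0] → .  [on edge]
    (2,7)@(5, 15): e=[20,-20,80] → .
    (3,7)@(7, 15): e=[16,-8,72] → .
    (4,7)@(9, 15): e=[12,4,64] → X
    (7,7)@(15, 15): e=[0,40,40] → .  [on edge]
    (2,8)@(5, 17): e=[0,-40,120] → .  [on edge]
    (7,9)@(15, 19): e=[-40,0,120] → .  [on edge]
  covered (9 px):
    . . . . . . . . . . . .
    . . . . . . . . . . . .
    . . . . . . . . . . . .
    . . . . . . . . . . . .
    . . . . . . . . . . . .
    . X . . . . . . . . . .
    . . X X X X X . . . . .
    . . . . X X X . . . . .
    . . . . . . . . . . . .
    . . . . . . . . . . . .
    . . . . . . . . . . . .
T2:
  2·area = 8
  edge (12, 16)→(16, 4): d=(4,-12) top-left  bias=+0
  edge (16, 4)→(18, 0): d=(2,-4) top-left  bias=+0
  edge (18, 0)→(12, 16): d=(-6,16) right/bottom  bias=-1
    (8,0)@(17, 1): e=[0,-2,10] → .  [on edge]
    (7,3)@(15, 7): e=[0,2,6] → X  [on edge]
    (8,3)@(17, 7): e=[24,10,-26] → .
    (7,4)@(15, 9): e=[8,6,-6] → .
    (6,6)@(13, 13): e=[0,6,2] → X  [on edge]
    (7,6)@(15, 13): e=[24,14,-30] → .
    (6,7)@(13, 15): e=[8,10,-10] → .
    (5,9)@(11, 19): e=[0,10,-2] → .  [on edge]
  covered (2 px):
    . . . . . . . . . . . .
    . . . . . . . . . . . .
    . . . . . . . . . . . .
    . . . . . . . X . . . .
    . . . . . . . . . . . .
    . . . . . . . . . . . .
    . . . . . . X . . . . .
    . . . . . . . . . . . .
    . . . . . . . . . . . .
    . . . . . . . . . . . .
    . . . . . . . . . . . .
T3:
  2·area = 116
  edge (19, 22)→(5, 3): d=(-14,-19) top-left  bias=+0
  edge (5, 3)→(17, 11): d=(12,8) right/bottom  bias=-1
  edge (17, 11)→(19, 22): d=(2,11) right/bottom  bias=-1
    (2,1)@(5, 3): e=[0,0,116] → .  [on edge]
    (3,2)@(7, 5): e=[10,8,98] → X
    (4,2)@(9, 5): e=[48,-8,76] → .
    (3,3)@(7, 7): e=[-18,32,102] → .
    (4,3)@(9, 7): e=[20,16,80] → X
    (5,3)@(11, 7): e=[58,0,58] → .  [on edge]
    (4,4)@(9, 9): e=[-8,40,84] → .
    (5,4)@(11, 9): e=[30,24,62] → X
    (6,4)@(13, 9): e=[68,8,40] → X
    (7,4)@(15, 9): e=[106,-8,18] → .
    (5,5)@(11, 11): e=[2,48,66] → X
    (7,5)@(15, 11): e=[78,16,22] → X
    (8,5)@(17, 11): e=[116,0,0] → .  [on edge]
    (11,7)@(23, 15): e=[174,0,-58] → .  [on edge]
  covered (14 px):
    . . . . . . . . . . . .
    . . . . . . . . . . . .
    . . . X . . . . . . . .
    . . . . X . . . . . . .
    . . . . . X X . . . . .
    . . . . . X X X . . . .
    . . . . . . X X X . . .
    . . . . . . . X X . . .
    . . . . . . . . X . . .
    . . . . . . . . X . . .
    . . . . . . . . . . . .
T4:
  2·area = 40
  edge (10, 18)→(0, 18): d=(-10,0) right/bottom  bias=-1
  edge (0, 18)→(5, 14): d=(5,-4) top-left  bias=+0
  edge (5, 14)→(10, 18): d=(5,4) right/bottom  bias=-1
    (2,7)@(5, 15): e=[30,5,5] → X
    (3,7)@(7, 15): e=[30,13,-3] → .
    (1,8)@(3, 17): e=[10,7,23] → X
    (3,8)@(7, 17): e=[10,23,7] → X
    (4,8)@(9, 17): e=[10,31,-1] → .
    (1,9)@(3, 19): e=[-10,17,33] → .
    (2,9)@(5, 19): e=[-10,25,25] → .
    (3,9)@(7, 19): e=[-10,33,17] → .
  covered (4 px):
    . . . . . . . . . . . .
    . . . . . . . . . . . .
    . . . . . . . . . . . .
    . . . . . . . . . . . .
    . . . . . . . . . . . .
    . . . . . . . . . . . .
    . . . . . . . . . . . .
    . . X . . . . . . . . .
    . X X X . . . . . . . .
    . . . . . . . . . . . .
    . . . . . . . . . . . .

Result: [4,64,12]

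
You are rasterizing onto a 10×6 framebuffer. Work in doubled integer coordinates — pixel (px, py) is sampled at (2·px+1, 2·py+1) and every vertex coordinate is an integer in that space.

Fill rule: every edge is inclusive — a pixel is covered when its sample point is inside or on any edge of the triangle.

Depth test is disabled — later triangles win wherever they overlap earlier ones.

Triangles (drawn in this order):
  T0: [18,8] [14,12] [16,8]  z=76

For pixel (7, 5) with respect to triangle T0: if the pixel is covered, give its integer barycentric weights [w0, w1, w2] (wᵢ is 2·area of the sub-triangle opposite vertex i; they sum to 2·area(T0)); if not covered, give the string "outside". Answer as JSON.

T0:
  2·area = 8
  edge (18, 8)→(14, 12): d=(-4,4) inclusive
  edge (14, 12)→(16, 8): d=(2,-4) inclusive
  edge (16, 8)→(18, 8): d=(2,0) inclusive
    (9,3)@(19, 7): e=[0,10,-2] → ·  [on edge]
    (8,4)@(17, 9): e=[0,6,2] → #  [on edge]
    (9,4)@(19, 9): e=[-8,14,2] → ·
    (7,5)@(15, 11): e=[0,2,6] → #  [on edge]
    (8,5)@(17, 11): e=[-8,10,6] → ·
  covered (2 px):
    · · · · · · · · · ·
    · · · · · · · · · ·
    · · · · · · · · · ·
    · · · · · · · · · ·
    · · · · · · · · # ·
    · · · · · · · # · ·

Final: [2,6,0]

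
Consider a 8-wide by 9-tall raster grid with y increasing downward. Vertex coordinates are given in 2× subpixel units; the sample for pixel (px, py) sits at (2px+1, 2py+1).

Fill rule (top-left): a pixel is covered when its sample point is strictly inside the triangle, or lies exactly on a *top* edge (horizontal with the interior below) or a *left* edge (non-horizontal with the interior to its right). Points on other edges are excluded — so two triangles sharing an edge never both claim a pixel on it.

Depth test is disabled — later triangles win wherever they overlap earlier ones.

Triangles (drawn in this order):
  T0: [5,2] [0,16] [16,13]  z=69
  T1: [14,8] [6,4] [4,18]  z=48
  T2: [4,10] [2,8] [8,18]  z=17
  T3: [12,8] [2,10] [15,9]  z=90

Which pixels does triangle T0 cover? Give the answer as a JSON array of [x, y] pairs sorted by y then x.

T0:
  2·area = 209  (B↔C swapped to make it positive)
  edge (5, 2)→(16, 13): d=(11,11) right/bottom  bias=-1
  edge (16, 13)→(0, 16): d=(-16,3) right/bottom  bias=-1
  edge (0, 16)→(5, 2): d=(5,-14) top-left  bias=+0
    (2,1)@(5, 3): e=[11,193,5] → X
    (3,1)@(7, 3): e=[-11,187,33] → .
    (2,2)@(5, 5): e=[33,161,15] → X
    (3,2)@(7, 5): e=[11,155,43] → X
    (4,2)@(9, 5): e=[-11,149,71] → .
    (2,3)@(5, 7): e=[55,129,25] → X
    (4,3)@(9, 7): e=[11,117,81] → X
    (5,3)@(11, 7): e=[-11,111,109] → .
    (1,4)@(3, 9): e=[99,103,7] → X
    (5,4)@(11, 9): e=[11,79,119] → X
    (6,4)@(13, 9): e=[-11,73,147] → .
    (1,5)@(3, 11): e=[121,71,17] → X
  covered (27 px):
    . . . . . . . .
    . . X . . . . .
    . . X X . . . .
    . . X X X . . .
    . X X X X X . .
    . X X X X X X .
    . X X X X X X X
    X X X . . . . .
    . . . . . . . .
T1:
  2·area = 120  (B↔C swapped to make it positive)
  edge (14, 8)→(4, 18): d=(-10,10) right/bottom  bias=-1
  edge (4, 18)→(6, 4): d=(2,-14) top-left  bias=+0
  edge (6, 4)→(14, 8): d=(8,4) right/bottom  bias=-1
    (3,2)@(7, 5): e=[100,16,4] → X
    (4,2)@(9, 5): e=[80,44,-4] → .
    (3,3)@(7, 7): e=[80,20,20] → X
    (4,3)@(9, 7): e=[60,48,12] → X
    (5,3)@(11, 7): e=[40,76,4] → X
    (6,3)@(13, 7): e=[20,104,-4] → .
    (7,3)@(15, 7): e=[0,132,-12] → .  [on edge]
    (3,4)@(7, 9): e=[60,24,36] → X
    (6,4)@(13, 9): e=[0,108,12] → .  [on edge]
    (2,5)@(5, 11): e=[60,0,60] → X  [on edge]
    (5,5)@(11, 11): e=[0,84,36] → .  [on edge]
    (2,6)@(5, 13): e=[40,4,76] → X
    (4,6)@(9, 13): e=[0,60,60] → .  [on edge]
    (3,7)@(7, 15): e=[0,36,84] → .  [on edge]
    (2,8)@(5, 17): e=[0,12,108] → .  [on edge]
  covered (13 px):
    . . . . . . . .
    . . . . . . . .
    . . . X . . . .
    . . . X X X . .
    . . . X X X . .
    . . X X X . . .
    . . X X . . . .
    . . X . . . . .
    . . . . . . . .
T2:
  2·area = 8  (B↔C swapped to make it positive)
  edge (4, 10)→(8, 18): d=(4,8) right/bottom  bias=-1
  edge (8, 18)→(2, 8): d=(-6,-10) top-left  bias=+0
  edge (2, 8)→(4, 10): d=(2,2) right/bottom  bias=-1
    (0,3)@(1, 7): e=[12,-4,0] → .  [on edge]
    (1,4)@(3, 9): e=[4,4,0] → .  [on edge]
    (2,5)@(5, 11): e=[-4,12,0] → .  [on edge]
    (2,6)@(5, 13): e=[4,0,4] → X  [on edge]
    (3,6)@(7, 13): e=[-12,20,0] → .  [on edge]
    (2,7)@(5, 15): e=[12,-12,8] → .
    (4,7)@(9, 15): e=[-20,28,0] → .  [on edge]
    (5,8)@(11, 17): e=[-28,36,0] → .  [on edge]
  covered (1 px):
    . . . . . . . .
    . . . . . . . .
    . . . . . . . .
    . . . . . . . .
    . . . . . . . .
    . . . . . . . .
    . . X . . . . .
    . . . . . . . .
    . . . . . . . .
T3:
  2·area = 16  (B↔C swapped to make it positive)
  edge (12, 8)→(15, 9): d=(3,1) right/bottom  bias=-1
  edge (15, 9)→(2, 10): d=(-13,1) right/bottom  bias=-1
  edge (2, 10)→(12, 8): d=(10,-2) top-left  bias=+0
    (1,2)@(3, 5): e=[0,64,-48] → .  [on edge]
    (4,3)@(9, 7): e=[0,32,-16] → .  [on edge]
    (3,4)@(7, 9): e=[8,8,0] → X  [on edge]
    (4,4)@(9, 9): e=[6,6,4] → X
    (5,4)@(11, 9): e=[4,4,8] → X
    (6,4)@(13, 9): e=[2,2,12] → X
    (7,4)@(15, 9): e=[0,0,16] → .  [on edge]
    (3,5)@(7, 11): e=[14,-18,20] → .
    (4,5)@(9, 11): e=[12,-20,24] → .
    (5,5)@(11, 11): e=[10,-22,28] → .
    (6,5)@(13, 11): e=[8,-24,32] → .
  covered (4 px):
    . . . . . . . .
    . . . . . . . .
    . . . . . . . .
    . . . . . . . .
    . . . X X X X .
    . . . . . . . .
    . . . . . . . .
    . . . . . . . .
    . . . . . . . .

Final: [[2,1],[2,2],[3,2],[2,3],[3,3],[4,3],[1,4],[2,4],[3,4],[4,4],[5,4],[1,5],[2,5],[3,5],[4,5],[5,5],[6,5],[1,6],[2,6],[3,6],[4,6],[5,6],[6,6],[7,6],[0,7],[1,7],[2,7]]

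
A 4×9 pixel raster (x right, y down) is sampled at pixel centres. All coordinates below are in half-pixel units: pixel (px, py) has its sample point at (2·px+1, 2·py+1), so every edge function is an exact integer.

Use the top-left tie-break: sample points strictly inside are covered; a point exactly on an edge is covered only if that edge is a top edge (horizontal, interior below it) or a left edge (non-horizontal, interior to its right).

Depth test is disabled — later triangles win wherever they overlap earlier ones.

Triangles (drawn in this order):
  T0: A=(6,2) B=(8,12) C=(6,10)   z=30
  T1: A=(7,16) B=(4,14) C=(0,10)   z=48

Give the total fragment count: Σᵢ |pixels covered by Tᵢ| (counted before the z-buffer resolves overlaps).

T0:
  2·area = 16
  edge (6, 2)→(8, 12): d=(2,10) right/bottom  bias=-1
  edge (8, 12)→(6, 10): d=(-2,-2) top-left  bias=+0
  edge (6, 10)→(6, 2): d=(0,-8) top-left  bias=+0
    (0,2)@(1, 5): e=[56,0,-40] → .  [on edge]
    (1,3)@(3, 7): e=[40,0,-24] → .  [on edge]
    (3,3)@(7, 7): e=[0,8,8] → .  [on edge]
    (2,4)@(5, 9): e=[24,0,-8] → .  [on edge]
    (3,4)@(7, 9): e=[4,4,8] → X
    (3,5)@(7, 11): e=[8,0,8] → X  [on edge]
    (3,6)@(7, 13): e=[12,-4,8] → .
  covered (2 px):
    . . . .
    . . . .
    . . . .
    . . . .
    . . . X
    . . . X
    . . . .
    . . . .
    . . . .
T1:
  2·area = 4
  edge (7, 16)→(4, 14): d=(-3,-2) top-left  bias=+0
  edge (4, 14)→(0, 10): d=(-4,-4) top-left  bias=+0
  edge (0, 10)→(7, 16): d=(7,6) right/bottom  bias=-1
    (0,5)@(1, 11): e=[3,0,1] → X  [on edge]
    (1,5)@(3, 11): e=[7,8,-11] → .
    (0,6)@(1, 13): e=[-3,-8,15] → .
    (1,6)@(3, 13): e=[1,0,3] → X  [on edge]
    (2,6)@(5, 13): e=[5,8,-9] → .
    (1,7)@(3, 15): e=[-5,-8,17] → .
    (2,7)@(5, 15): e=[-1,0,5] → .  [on edge]
    (3,8)@(7, 17): e=[-3,0,7] → .  [on edge]
  covered (2 px):
    . . . .
    . . . .
    . . . .
    . . . .
    . . . .
    X . . .
    . X . .
    . . . .
    . . . .

Final: 4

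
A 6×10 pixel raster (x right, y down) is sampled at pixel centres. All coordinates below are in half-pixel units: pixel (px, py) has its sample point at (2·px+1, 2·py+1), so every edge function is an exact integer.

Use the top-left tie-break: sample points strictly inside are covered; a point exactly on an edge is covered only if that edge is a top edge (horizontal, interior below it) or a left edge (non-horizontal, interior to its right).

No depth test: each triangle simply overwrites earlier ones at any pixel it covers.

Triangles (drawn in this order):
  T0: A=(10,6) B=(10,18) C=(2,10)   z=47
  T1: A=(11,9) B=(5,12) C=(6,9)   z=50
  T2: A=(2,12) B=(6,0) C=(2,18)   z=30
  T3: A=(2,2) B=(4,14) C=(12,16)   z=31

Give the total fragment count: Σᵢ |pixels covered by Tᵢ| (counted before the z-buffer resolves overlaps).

T0:
  2·area = 96
  edge (10, 6)→(10, 18): d=(0,12) right/bottom  bias=-1
  edge (10, 18)→(2, 10): d=(-8,-8) top-left  bias=+0
  edge (2, 10)→(10, 6): d=(8,-4) top-left  bias=+0
    (4,3)@(9, 7): e=[12,80,4] → █
    (5,3)@(11, 7): e=[-12,96,12] → ·
    (0,4)@(1, 9): e=[108,0,-12] → ·  [on edge]
    (2,4)@(5, 9): e=[60,32,4] → █
    (3,4)@(7, 9): e=[36,48,12] → █
    (5,4)@(11, 9): e=[-12,80,28] → ·
    (1,5)@(3, 11): e=[84,0,12] → █  [on edge]
    (5,5)@(11, 11): e=[-12,64,44] → ·
    (1,6)@(3, 13): e=[84,-16,28] → ·
    (2,6)@(5, 13): e=[60,0,36] → █  [on edge]
    (5,6)@(11, 13): e=[-12,48,60] → ·
    (2,7)@(5, 15): e=[60,-16,52] → ·
    (3,7)@(7, 15): e=[36,0,60] → █  [on edge]
    (4,8)@(9, 17): e=[12,0,84] → █  [on edge]
    (5,9)@(11, 19): e=[-12,0,108] → ·  [on edge]
  covered (14 px):
    · · · · · ·
    · · · · · ·
    · · · · · ·
    · · · · █ ·
    · · █ █ █ ·
    · █ █ █ █ ·
    · · █ █ █ ·
    · · · █ █ ·
    · · · · █ ·
    · · · · · ·
T1:
  2·area = 15
  edge (11, 9)→(5, 12): d=(-6,3) right/bottom  bias=-1
  edge (5, 12)→(6, 9): d=(1,-3) top-left  bias=+0
  edge (6, 9)→(11, 9): d=(5,0) top-left  bias=+0
    (0,4)@(1, 9): e=[30,-15,0] → ·  [on edge]
    (1,4)@(3, 9): e=[24,-9,0] → ·  [on edge]
    (2,4)@(5, 9): e=[18,-3,0] → ·  [on edge]
    (3,4)@(7, 9): e=[12,3,0] → █  [on edge]
    (4,4)@(9, 9): e=[6,9,0] → █  [on edge]
    (5,4)@(11, 9): e=[0,15,0] → ·  [on edge]
    (3,5)@(7, 11): e=[0,5,10] → ·  [on edge]
    (4,5)@(9, 11): e=[-6,11,10] → ·
    (1,6)@(3, 13): e=[0,-5,20] → ·  [on edge]
  covered (2 px):
    · · · · · ·
    · · · · · ·
    · · · · · ·
    · · · · · ·
    · · · █ █ ·
    · · · · · ·
    · · · · · ·
    · · · · · ·
    · · · · · ·
    · · · · · ·
T2:
  2·area = 24
  edge (2, 12)→(6, 0): d=(4,-12) top-left  bias=+0
  edge (6, 0)→(2, 18): d=(-4,18) right/bottom  bias=-1
  edge (2, 18)→(2, 12): d=(0,-6) top-left  bias=+0
    (2,1)@(5, 3): e=[0,6,18] → █  [on edge]
    (3,1)@(7, 3): e=[24,-30,30] → ·
    (2,2)@(5, 5): e=[8,-2,18] → ·
    (1,4)@(3, 9): e=[0,18,6] → █  [on edge]
    (2,4)@(5, 9): e=[24,-18,18] → ·
    (1,5)@(3, 11): e=[8,10,6] → █
    (2,5)@(5, 11): e=[32,-26,18] → ·
    (1,6)@(3, 13): e=[16,2,6] → █
    (2,6)@(5, 13): e=[40,-34,18] → ·
    (0,7)@(1, 15): e=[0,30,-6] → ·  [on edge]
    (1,7)@(3, 15): e=[24,-6,6] → ·
  covered (4 px):
    · · · · · ·
    · · █ · · ·
    · · · · · ·
    · · · · · ·
    · █ · · · ·
    · █ · · · ·
    · █ · · · ·
    · · · · · ·
    · · · · · ·
    · · · · · ·
T3:
  2·area = 92  (B↔C swapped to make it positive)
  edge (2, 2)→(12, 16): d=(10,14) right/bottom  bias=-1
  edge (12, 16)→(4, 14): d=(-8,-2) top-left  bias=+0
  edge (4, 14)→(2, 2): d=(-2,-12) top-left  bias=+0
    (1,2)@(3, 5): e=[16,70,6] → █
    (2,2)@(5, 5): e=[-12,74,30] → ·
    (1,3)@(3, 7): e=[36,54,2] → █
    (2,3)@(5, 7): e=[8,58,26] → █
    (3,3)@(7, 7): e=[-20,62,50] → ·
    (1,4)@(3, 9): e=[56,38,-2] → ·
    (2,4)@(5, 9): e=[28,42,22] → █
    (3,4)@(7, 9): e=[0,46,46] → ·  [on edge]
    (2,5)@(5, 11): e=[48,26,18] → █
    (3,5)@(7, 11): e=[20,30,42] → █
    (4,5)@(9, 11): e=[-8,34,66] → ·
    (2,6)@(5, 13): e=[68,10,14] → █
  covered (11 px):
    · · · · · ·
    · · · · · ·
    · █ · · · ·
    · █ █ · · ·
    · · █ · · ·
    · · █ █ · ·
    · · █ █ █ ·
    · · · · █ █
    · · · · · ·
    · · · · · ·

Answer: 31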